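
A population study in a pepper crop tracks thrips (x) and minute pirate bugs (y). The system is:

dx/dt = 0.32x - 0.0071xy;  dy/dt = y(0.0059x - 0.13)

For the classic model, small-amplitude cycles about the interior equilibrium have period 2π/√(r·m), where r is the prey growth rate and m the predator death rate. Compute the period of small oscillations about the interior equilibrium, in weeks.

Here r = 0.32 and m = 0.13, so r·m = 0.0416.
ω = √0.0416 = 0.204 per week, hence T = 2π/ω ≈ 30.8 weeks.

T ≈ 30.8 weeks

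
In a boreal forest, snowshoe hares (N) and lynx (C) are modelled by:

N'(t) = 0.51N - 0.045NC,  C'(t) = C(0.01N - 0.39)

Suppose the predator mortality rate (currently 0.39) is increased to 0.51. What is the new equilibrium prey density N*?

At the interior fixed point, setting dC/dt = 0 with C > 0 fixes N* = (predator death rate)/(NC coefficient) — independent of the other coefficients.
With the change, N* = 0.51/0.01 = 51; it rises from 39.

N* ≈ 51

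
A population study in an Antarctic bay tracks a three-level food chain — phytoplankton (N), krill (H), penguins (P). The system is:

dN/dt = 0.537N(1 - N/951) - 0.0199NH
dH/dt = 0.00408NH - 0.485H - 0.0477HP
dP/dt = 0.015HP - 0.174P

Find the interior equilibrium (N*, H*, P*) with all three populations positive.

N* ≈ 542, H* ≈ 11.6, P* ≈ 36.2

From dP/dt = 0: 0.015H* = 0.174, so H* = 11.6.
From dN/dt = 0: 0.537(1 - N*/951) = 0.0199·11.6, giving N* = 951·(1 - 0.43) = 542.
From dH/dt = 0: 0.00408·542 - 0.485 = 0.0477P*, so P* = 1.73/0.0477 = 36.2.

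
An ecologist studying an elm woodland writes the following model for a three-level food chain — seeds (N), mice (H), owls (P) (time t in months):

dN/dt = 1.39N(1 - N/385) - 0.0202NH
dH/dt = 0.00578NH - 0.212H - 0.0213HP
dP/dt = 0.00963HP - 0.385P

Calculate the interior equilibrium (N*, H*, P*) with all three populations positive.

From dP/dt = 0: 0.00963H* = 0.385, so H* = 40.
From dN/dt = 0: 1.39(1 - N*/385) = 0.0202·40, giving N* = 385·(1 - 0.581) = 161.
From dH/dt = 0: 0.00578·161 - 0.212 = 0.0213P*, so P* = 0.72/0.0213 = 33.8.

N* ≈ 161, H* ≈ 40, P* ≈ 33.8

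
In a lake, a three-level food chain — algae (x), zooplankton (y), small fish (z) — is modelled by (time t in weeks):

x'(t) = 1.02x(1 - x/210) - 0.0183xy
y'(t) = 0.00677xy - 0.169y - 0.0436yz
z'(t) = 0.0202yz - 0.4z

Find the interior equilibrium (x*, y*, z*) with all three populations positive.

x* ≈ 135, y* ≈ 19.8, z* ≈ 17.1

From dz/dt = 0: 0.0202y* = 0.4, so y* = 19.8.
From dx/dt = 0: 1.02(1 - x*/210) = 0.0183·19.8, giving x* = 210·(1 - 0.355) = 135.
From dy/dt = 0: 0.00677·135 - 0.169 = 0.0436z*, so z* = 0.748/0.0436 = 17.1.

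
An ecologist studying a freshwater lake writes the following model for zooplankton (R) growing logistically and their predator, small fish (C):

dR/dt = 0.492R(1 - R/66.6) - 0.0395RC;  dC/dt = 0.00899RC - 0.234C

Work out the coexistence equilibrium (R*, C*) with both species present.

From dC/dt = 0 with C > 0: 0.00899R* = 0.234, so R* = 26.
Substitute into dR/dt = 0: 0.492(1 - 26/66.6) = 0.0395C*.
The bracket is 0.609, giving C* = 0.3/0.0395 = 7.59.

R* ≈ 26, C* ≈ 7.59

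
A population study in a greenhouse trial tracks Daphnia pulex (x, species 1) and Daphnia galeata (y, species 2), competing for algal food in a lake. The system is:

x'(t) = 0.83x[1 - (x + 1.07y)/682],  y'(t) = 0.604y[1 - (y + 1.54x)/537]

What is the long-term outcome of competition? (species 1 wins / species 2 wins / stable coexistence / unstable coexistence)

species 1 excludes species 2

Compare the nullcline intercepts: K1/α12 = 682/1.07 = 637 > K2 = 537; K2/α21 = 537/1.54 = 349 < K1 = 682.
Since the inequalities point opposite ways, species 1 can invade but species 2 cannot.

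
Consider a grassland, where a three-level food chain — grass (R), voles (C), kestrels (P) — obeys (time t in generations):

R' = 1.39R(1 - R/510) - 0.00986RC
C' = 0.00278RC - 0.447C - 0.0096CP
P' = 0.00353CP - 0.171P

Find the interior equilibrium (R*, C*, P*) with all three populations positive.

From dP/dt = 0: 0.00353C* = 0.171, so C* = 48.4.
From dR/dt = 0: 1.39(1 - R*/510) = 0.00986·48.4, giving R* = 510·(1 - 0.344) = 335.
From dC/dt = 0: 0.00278·335 - 0.447 = 0.0096P*, so P* = 0.484/0.0096 = 50.4.

R* ≈ 335, C* ≈ 48.4, P* ≈ 50.4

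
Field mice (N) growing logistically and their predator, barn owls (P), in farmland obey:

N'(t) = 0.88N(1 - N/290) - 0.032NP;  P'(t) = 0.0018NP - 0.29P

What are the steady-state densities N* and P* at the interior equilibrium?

From dP/dt = 0 with P > 0: 0.0018N* = 0.29, so N* = 161.
Substitute into dN/dt = 0: 0.88(1 - 161/290) = 0.032P*.
The bracket is 0.444, giving P* = 0.391/0.032 = 12.2.

N* ≈ 161, P* ≈ 12.2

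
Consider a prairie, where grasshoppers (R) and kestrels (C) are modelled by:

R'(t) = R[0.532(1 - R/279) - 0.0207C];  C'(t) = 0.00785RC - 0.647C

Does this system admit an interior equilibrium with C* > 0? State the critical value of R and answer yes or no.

Threshold R = 82.4; K > 82.4, so yes, the predator persists.

The predator equation gives dC/dt > 0 only when R > 0.647/0.00785 = 82.4.
Without the predator, R → K = 279. Since 279 > 82.4, the predator can invade and persist.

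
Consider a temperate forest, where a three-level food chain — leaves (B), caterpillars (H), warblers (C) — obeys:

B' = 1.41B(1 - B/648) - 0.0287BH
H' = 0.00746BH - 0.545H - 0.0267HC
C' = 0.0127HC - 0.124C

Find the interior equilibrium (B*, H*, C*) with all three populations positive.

B* ≈ 519, H* ≈ 9.76, C* ≈ 125

From dC/dt = 0: 0.0127H* = 0.124, so H* = 9.76.
From dB/dt = 0: 1.41(1 - B*/648) = 0.0287·9.76, giving B* = 648·(1 - 0.199) = 519.
From dH/dt = 0: 0.00746·519 - 0.545 = 0.0267C*, so C* = 3.33/0.0267 = 125.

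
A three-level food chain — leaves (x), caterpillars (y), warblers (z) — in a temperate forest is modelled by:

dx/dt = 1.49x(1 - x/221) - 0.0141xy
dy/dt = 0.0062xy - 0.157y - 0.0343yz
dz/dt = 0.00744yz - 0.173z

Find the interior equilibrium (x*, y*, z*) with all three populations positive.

x* ≈ 172, y* ≈ 23.3, z* ≈ 26.6

From dz/dt = 0: 0.00744y* = 0.173, so y* = 23.3.
From dx/dt = 0: 1.49(1 - x*/221) = 0.0141·23.3, giving x* = 221·(1 - 0.22) = 172.
From dy/dt = 0: 0.0062·172 - 0.157 = 0.0343z*, so z* = 0.912/0.0343 = 26.6.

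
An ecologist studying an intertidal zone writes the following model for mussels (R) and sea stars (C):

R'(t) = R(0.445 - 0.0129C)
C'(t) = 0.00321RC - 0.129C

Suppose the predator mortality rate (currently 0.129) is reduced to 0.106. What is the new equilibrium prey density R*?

R* ≈ 33

At the interior fixed point, setting dC/dt = 0 with C > 0 fixes R* = (predator death rate)/(RC coefficient) — independent of the other coefficients.
With the change, R* = 0.106/0.00321 = 33; it falls from 40.2.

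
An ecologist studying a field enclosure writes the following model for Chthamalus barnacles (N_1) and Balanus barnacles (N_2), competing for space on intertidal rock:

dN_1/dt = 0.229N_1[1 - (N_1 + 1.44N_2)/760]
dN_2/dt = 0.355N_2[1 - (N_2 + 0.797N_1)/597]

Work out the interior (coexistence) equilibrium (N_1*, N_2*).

N_1* ≈ 675, N_2* ≈ 59

Setting both brackets to zero gives the nullclines N_1 + 1.44N_2 = 760 and 0.797N_1 + N_2 = 597.
Substituting N_2 = 597 - 0.797N_1 into the first: N_1(1 - 1.44·0.797) = 760 - 1.44·597.
So N_1* = -99.7/-0.148 = 675, and then N_2* = 597 - 0.797·675 = 59.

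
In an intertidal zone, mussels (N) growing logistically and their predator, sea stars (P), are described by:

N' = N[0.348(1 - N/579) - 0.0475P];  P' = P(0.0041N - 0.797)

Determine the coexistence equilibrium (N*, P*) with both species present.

From dP/dt = 0 with P > 0: 0.0041N* = 0.797, so N* = 194.
Substitute into dN/dt = 0: 0.348(1 - 194/579) = 0.0475P*.
The bracket is 0.664, giving P* = 0.231/0.0475 = 4.87.

N* ≈ 194, P* ≈ 4.87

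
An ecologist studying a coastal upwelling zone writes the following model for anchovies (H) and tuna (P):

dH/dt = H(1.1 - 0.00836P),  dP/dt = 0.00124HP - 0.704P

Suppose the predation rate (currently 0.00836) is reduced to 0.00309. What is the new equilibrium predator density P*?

At the interior fixed point, setting dH/dt = 0 with H > 0 fixes P* = (prey growth rate)/(HP coefficient) — independent of the other coefficients.
With the change, P* = 1.1/0.00309 = 356; it rises from 132.

P* ≈ 356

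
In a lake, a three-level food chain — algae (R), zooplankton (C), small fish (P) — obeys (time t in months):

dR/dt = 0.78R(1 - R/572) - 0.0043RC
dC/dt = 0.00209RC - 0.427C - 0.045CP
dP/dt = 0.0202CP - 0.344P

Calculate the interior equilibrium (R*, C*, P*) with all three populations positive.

R* ≈ 518, C* ≈ 17, P* ≈ 14.6

From dP/dt = 0: 0.0202C* = 0.344, so C* = 17.
From dR/dt = 0: 0.78(1 - R*/572) = 0.0043·17, giving R* = 572·(1 - 0.0939) = 518.
From dC/dt = 0: 0.00209·518 - 0.427 = 0.045P*, so P* = 0.656/0.045 = 14.6.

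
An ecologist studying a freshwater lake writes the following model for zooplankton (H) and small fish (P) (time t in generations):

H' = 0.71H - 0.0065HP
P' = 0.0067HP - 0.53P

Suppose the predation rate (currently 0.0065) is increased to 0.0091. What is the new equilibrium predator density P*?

P* ≈ 78

At the interior fixed point, setting dH/dt = 0 with H > 0 fixes P* = (prey growth rate)/(HP coefficient) — independent of the other coefficients.
With the change, P* = 0.71/0.0091 = 78; it falls from 109.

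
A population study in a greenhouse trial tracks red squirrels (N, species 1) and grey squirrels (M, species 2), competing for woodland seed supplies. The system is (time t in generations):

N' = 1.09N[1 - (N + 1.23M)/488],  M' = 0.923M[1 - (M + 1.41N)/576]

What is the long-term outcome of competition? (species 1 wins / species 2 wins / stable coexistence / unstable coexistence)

unstable coexistence (outcome depends on initial conditions)

Compare the nullcline intercepts: K1/α12 = 488/1.23 = 397 < K2 = 576; K2/α21 = 576/1.41 = 409 < K1 = 488.
Since both are reversed, neither can invade when rare; the interior point is a saddle.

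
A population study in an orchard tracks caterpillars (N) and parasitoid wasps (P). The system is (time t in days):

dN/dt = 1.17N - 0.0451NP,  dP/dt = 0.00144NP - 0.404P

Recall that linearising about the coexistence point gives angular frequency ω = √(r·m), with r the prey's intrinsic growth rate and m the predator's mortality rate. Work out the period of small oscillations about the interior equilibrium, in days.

Here r = 1.17 and m = 0.404, so r·m = 0.473.
ω = √0.473 = 0.688 per day, hence T = 2π/ω ≈ 9.14 days.

T ≈ 9.14 days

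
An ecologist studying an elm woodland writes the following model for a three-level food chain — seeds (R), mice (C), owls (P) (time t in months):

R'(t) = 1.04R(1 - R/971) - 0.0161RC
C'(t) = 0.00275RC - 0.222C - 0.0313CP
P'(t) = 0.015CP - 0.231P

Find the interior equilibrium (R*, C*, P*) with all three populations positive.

From dP/dt = 0: 0.015C* = 0.231, so C* = 15.4.
From dR/dt = 0: 1.04(1 - R*/971) = 0.0161·15.4, giving R* = 971·(1 - 0.238) = 740.
From dC/dt = 0: 0.00275·740 - 0.222 = 0.0313P*, so P* = 1.81/0.0313 = 57.9.

R* ≈ 740, C* ≈ 15.4, P* ≈ 57.9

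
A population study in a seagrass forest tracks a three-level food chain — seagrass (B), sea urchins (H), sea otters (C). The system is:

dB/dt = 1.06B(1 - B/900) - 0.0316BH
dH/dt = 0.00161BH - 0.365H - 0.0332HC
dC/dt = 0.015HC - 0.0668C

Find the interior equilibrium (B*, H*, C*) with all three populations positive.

B* ≈ 781, H* ≈ 4.45, C* ≈ 26.9

From dC/dt = 0: 0.015H* = 0.0668, so H* = 4.45.
From dB/dt = 0: 1.06(1 - B*/900) = 0.0316·4.45, giving B* = 900·(1 - 0.133) = 781.
From dH/dt = 0: 0.00161·781 - 0.365 = 0.0332C*, so C* = 0.892/0.0332 = 26.9.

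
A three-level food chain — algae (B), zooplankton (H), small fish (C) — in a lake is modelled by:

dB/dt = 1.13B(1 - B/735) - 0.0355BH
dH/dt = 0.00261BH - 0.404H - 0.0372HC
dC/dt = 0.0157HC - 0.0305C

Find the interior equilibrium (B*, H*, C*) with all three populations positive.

From dC/dt = 0: 0.0157H* = 0.0305, so H* = 1.94.
From dB/dt = 0: 1.13(1 - B*/735) = 0.0355·1.94, giving B* = 735·(1 - 0.061) = 690.
From dH/dt = 0: 0.00261·690 - 0.404 = 0.0372C*, so C* = 1.4/0.0372 = 37.6.

B* ≈ 690, H* ≈ 1.94, C* ≈ 37.6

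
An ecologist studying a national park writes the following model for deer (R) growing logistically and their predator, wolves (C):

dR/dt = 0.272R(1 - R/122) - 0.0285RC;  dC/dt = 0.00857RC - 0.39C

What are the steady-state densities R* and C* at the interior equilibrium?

R* ≈ 45.5, C* ≈ 5.98

From dC/dt = 0 with C > 0: 0.00857R* = 0.39, so R* = 45.5.
Substitute into dR/dt = 0: 0.272(1 - 45.5/122) = 0.0285C*.
The bracket is 0.627, giving C* = 0.171/0.0285 = 5.98.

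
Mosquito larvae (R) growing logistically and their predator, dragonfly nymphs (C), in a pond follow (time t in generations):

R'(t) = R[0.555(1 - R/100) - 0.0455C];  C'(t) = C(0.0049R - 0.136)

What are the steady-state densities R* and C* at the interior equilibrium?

From dC/dt = 0 with C > 0: 0.0049R* = 0.136, so R* = 27.8.
Substitute into dR/dt = 0: 0.555(1 - 27.8/100) = 0.0455C*.
The bracket is 0.722, giving C* = 0.401/0.0455 = 8.81.

R* ≈ 27.8, C* ≈ 8.81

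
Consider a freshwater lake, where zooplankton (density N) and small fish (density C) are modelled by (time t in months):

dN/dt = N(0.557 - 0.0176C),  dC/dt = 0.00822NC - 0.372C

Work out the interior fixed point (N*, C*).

N* ≈ 45.3, C* ≈ 31.6

Set dC/dt = 0 with C > 0: 0.00822N - 0.372 = 0, so N* = 0.372/0.00822 = 45.3.
Set dN/dt = 0 with N > 0: 0.557 - 0.0176C = 0, so C* = 0.557/0.0176 = 31.6.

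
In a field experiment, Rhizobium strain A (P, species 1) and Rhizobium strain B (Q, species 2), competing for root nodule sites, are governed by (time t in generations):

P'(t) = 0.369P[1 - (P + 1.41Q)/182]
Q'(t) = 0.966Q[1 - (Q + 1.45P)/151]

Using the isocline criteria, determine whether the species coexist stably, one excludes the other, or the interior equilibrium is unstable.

unstable coexistence (outcome depends on initial conditions)

Compare the nullcline intercepts: K1/α12 = 182/1.41 = 129 < K2 = 151; K2/α21 = 151/1.45 = 104 < K1 = 182.
Since both are reversed, neither can invade when rare; the interior point is a saddle.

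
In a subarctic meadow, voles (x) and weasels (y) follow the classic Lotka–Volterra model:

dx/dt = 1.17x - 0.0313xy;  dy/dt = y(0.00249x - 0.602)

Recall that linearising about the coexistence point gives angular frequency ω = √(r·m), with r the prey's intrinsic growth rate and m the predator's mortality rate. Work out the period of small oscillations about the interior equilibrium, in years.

T ≈ 7.49 years

Here r = 1.17 and m = 0.602, so r·m = 0.704.
ω = √0.704 = 0.839 per year, hence T = 2π/ω ≈ 7.49 years.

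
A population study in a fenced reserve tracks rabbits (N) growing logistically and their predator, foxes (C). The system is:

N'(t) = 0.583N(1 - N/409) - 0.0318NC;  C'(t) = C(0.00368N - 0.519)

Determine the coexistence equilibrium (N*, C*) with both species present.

From dC/dt = 0 with C > 0: 0.00368N* = 0.519, so N* = 141.
Substitute into dN/dt = 0: 0.583(1 - 141/409) = 0.0318C*.
The bracket is 0.655, giving C* = 0.382/0.0318 = 12.

N* ≈ 141, C* ≈ 12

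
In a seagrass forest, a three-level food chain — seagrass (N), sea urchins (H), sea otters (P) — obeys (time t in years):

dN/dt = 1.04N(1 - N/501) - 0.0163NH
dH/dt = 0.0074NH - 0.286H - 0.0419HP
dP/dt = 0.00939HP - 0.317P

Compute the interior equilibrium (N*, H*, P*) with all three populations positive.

N* ≈ 236, H* ≈ 33.8, P* ≈ 34.8

From dP/dt = 0: 0.00939H* = 0.317, so H* = 33.8.
From dN/dt = 0: 1.04(1 - N*/501) = 0.0163·33.8, giving N* = 501·(1 - 0.529) = 236.
From dH/dt = 0: 0.0074·236 - 0.286 = 0.0419P*, so P* = 1.46/0.0419 = 34.8.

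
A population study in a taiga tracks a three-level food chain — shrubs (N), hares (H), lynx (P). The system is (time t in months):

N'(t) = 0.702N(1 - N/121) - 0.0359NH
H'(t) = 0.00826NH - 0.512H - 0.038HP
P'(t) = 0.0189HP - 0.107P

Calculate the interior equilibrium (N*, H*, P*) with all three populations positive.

N* ≈ 86, H* ≈ 5.66, P* ≈ 5.21

From dP/dt = 0: 0.0189H* = 0.107, so H* = 5.66.
From dN/dt = 0: 0.702(1 - N*/121) = 0.0359·5.66, giving N* = 121·(1 - 0.29) = 86.
From dH/dt = 0: 0.00826·86 - 0.512 = 0.038P*, so P* = 0.198/0.038 = 5.21.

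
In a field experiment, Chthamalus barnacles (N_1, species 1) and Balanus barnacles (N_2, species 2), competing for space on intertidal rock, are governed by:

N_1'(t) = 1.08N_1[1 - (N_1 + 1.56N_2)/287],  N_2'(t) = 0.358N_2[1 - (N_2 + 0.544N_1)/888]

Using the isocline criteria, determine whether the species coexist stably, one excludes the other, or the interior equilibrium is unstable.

species 2 excludes species 1

Compare the nullcline intercepts: K1/α12 = 287/1.56 = 184 < K2 = 888; K2/α21 = 888/0.544 = 1630 > K1 = 287.
Since the inequalities point opposite ways, species 2 can invade but species 1 cannot.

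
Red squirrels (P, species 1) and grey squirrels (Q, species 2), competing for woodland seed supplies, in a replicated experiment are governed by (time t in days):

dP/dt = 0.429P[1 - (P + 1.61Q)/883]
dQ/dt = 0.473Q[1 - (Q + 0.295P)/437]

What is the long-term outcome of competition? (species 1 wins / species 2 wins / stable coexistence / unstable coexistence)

stable coexistence

Compare the nullcline intercepts: K1/α12 = 883/1.61 = 548 > K2 = 437; K2/α21 = 437/0.295 = 1480 > K1 = 883.
Since both inequalities hold, each species can invade when rare, so the interior equilibrium is stable.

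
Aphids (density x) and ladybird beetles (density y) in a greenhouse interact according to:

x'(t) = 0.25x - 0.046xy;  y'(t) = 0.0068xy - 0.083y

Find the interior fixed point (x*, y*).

Set dy/dt = 0 with y > 0: 0.0068x - 0.083 = 0, so x* = 0.083/0.0068 = 12.2.
Set dx/dt = 0 with x > 0: 0.25 - 0.046y = 0, so y* = 0.25/0.046 = 5.43.

x* ≈ 12.2, y* ≈ 5.43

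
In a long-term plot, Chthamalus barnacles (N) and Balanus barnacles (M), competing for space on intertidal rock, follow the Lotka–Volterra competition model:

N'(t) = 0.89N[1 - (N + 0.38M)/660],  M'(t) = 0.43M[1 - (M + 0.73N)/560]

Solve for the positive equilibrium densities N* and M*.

Setting both brackets to zero gives the nullclines N + 0.38M = 660 and 0.73N + M = 560.
Substituting M = 560 - 0.73N into the first: N(1 - 0.38·0.73) = 660 - 0.38·560.
So N* = 447/0.723 = 619, and then M* = 560 - 0.73·619 = 108.

N* ≈ 619, M* ≈ 108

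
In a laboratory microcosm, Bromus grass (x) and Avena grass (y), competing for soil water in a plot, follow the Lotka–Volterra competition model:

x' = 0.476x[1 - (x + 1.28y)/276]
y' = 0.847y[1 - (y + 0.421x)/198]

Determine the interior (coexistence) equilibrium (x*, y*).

x* ≈ 48.9, y* ≈ 177

Setting both brackets to zero gives the nullclines x + 1.28y = 276 and 0.421x + y = 198.
Substituting y = 198 - 0.421x into the first: x(1 - 1.28·0.421) = 276 - 1.28·198.
So x* = 22.6/0.461 = 48.9, and then y* = 198 - 0.421·48.9 = 177.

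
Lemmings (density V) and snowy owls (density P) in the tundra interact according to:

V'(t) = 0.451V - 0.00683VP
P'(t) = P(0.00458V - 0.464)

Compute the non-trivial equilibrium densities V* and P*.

V* ≈ 101, P* ≈ 66

Set dP/dt = 0 with P > 0: 0.00458V - 0.464 = 0, so V* = 0.464/0.00458 = 101.
Set dV/dt = 0 with V > 0: 0.451 - 0.00683P = 0, so P* = 0.451/0.00683 = 66.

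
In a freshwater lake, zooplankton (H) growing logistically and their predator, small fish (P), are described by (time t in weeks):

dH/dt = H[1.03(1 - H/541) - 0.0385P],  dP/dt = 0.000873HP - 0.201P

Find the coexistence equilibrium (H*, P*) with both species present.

From dP/dt = 0 with P > 0: 0.000873H* = 0.201, so H* = 230.
Substitute into dH/dt = 0: 1.03(1 - 230/541) = 0.0385P*.
The bracket is 0.574, giving P* = 0.592/0.0385 = 15.4.

H* ≈ 230, P* ≈ 15.4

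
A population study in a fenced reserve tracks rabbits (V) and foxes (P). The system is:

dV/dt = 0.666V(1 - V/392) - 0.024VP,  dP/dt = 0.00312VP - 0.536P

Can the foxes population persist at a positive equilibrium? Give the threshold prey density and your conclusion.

Threshold V = 172; K > 172, so yes, the predator persists.

The predator equation gives dP/dt > 0 only when V > 0.536/0.00312 = 172.
Without the predator, V → K = 392. Since 392 > 172, the predator can invade and persist.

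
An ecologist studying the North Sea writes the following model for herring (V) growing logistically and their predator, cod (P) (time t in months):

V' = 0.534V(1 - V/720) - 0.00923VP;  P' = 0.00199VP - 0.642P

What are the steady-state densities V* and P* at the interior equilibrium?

V* ≈ 323, P* ≈ 31.9

From dP/dt = 0 with P > 0: 0.00199V* = 0.642, so V* = 323.
Substitute into dV/dt = 0: 0.534(1 - 323/720) = 0.00923P*.
The bracket is 0.552, giving P* = 0.295/0.00923 = 31.9.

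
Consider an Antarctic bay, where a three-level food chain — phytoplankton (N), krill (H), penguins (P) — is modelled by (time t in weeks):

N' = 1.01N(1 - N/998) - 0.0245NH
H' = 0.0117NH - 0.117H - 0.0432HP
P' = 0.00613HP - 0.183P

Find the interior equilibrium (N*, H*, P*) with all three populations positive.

N* ≈ 275, H* ≈ 29.9, P* ≈ 71.8

From dP/dt = 0: 0.00613H* = 0.183, so H* = 29.9.
From dN/dt = 0: 1.01(1 - N*/998) = 0.0245·29.9, giving N* = 998·(1 - 0.724) = 275.
From dH/dt = 0: 0.0117·275 - 0.117 = 0.0432P*, so P* = 3.1/0.0432 = 71.8.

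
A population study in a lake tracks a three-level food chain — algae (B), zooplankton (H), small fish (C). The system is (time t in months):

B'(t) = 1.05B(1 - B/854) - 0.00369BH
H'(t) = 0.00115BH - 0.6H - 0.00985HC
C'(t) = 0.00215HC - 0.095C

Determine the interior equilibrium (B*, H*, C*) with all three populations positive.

From dC/dt = 0: 0.00215H* = 0.095, so H* = 44.2.
From dB/dt = 0: 1.05(1 - B*/854) = 0.00369·44.2, giving B* = 854·(1 - 0.155) = 721.
From dH/dt = 0: 0.00115·721 - 0.6 = 0.00985C*, so C* = 0.23/0.00985 = 23.3.

B* ≈ 721, H* ≈ 44.2, C* ≈ 23.3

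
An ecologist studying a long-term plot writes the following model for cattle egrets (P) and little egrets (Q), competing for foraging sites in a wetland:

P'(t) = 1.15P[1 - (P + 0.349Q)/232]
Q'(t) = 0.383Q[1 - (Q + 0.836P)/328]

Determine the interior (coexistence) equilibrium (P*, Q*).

Setting both brackets to zero gives the nullclines P + 0.349Q = 232 and 0.836P + Q = 328.
Substituting Q = 328 - 0.836P into the first: P(1 - 0.349·0.836) = 232 - 0.349·328.
So P* = 118/0.708 = 166, and then Q* = 328 - 0.836·166 = 189.

P* ≈ 166, Q* ≈ 189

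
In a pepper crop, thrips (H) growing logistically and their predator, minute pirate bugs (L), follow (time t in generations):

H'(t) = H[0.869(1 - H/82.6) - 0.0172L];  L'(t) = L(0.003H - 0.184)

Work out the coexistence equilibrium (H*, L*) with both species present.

From dL/dt = 0 with L > 0: 0.003H* = 0.184, so H* = 61.3.
Substitute into dH/dt = 0: 0.869(1 - 61.3/82.6) = 0.0172L*.
The bracket is 0.257, giving L* = 0.224/0.0172 = 13.

H* ≈ 61.3, L* ≈ 13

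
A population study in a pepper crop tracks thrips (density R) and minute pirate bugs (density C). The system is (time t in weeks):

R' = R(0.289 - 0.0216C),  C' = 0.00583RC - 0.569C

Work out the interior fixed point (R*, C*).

Set dC/dt = 0 with C > 0: 0.00583R - 0.569 = 0, so R* = 0.569/0.00583 = 97.6.
Set dR/dt = 0 with R > 0: 0.289 - 0.0216C = 0, so C* = 0.289/0.0216 = 13.4.

R* ≈ 97.6, C* ≈ 13.4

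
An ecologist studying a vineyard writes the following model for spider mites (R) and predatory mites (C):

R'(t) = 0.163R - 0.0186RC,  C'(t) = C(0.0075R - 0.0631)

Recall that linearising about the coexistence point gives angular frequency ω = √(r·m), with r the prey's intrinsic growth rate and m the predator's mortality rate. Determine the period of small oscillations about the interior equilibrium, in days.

T ≈ 62 days

Here r = 0.163 and m = 0.0631, so r·m = 0.0103.
ω = √0.0103 = 0.101 per day, hence T = 2π/ω ≈ 62 days.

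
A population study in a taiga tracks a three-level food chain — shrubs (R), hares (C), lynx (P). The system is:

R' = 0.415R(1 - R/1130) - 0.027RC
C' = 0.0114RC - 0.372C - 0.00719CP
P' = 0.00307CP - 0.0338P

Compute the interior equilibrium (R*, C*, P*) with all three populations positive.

R* ≈ 321, C* ≈ 11, P* ≈ 457

From dP/dt = 0: 0.00307C* = 0.0338, so C* = 11.
From dR/dt = 0: 0.415(1 - R*/1130) = 0.027·11, giving R* = 1130·(1 - 0.716) = 321.
From dC/dt = 0: 0.0114·321 - 0.372 = 0.00719P*, so P* = 3.28/0.00719 = 457.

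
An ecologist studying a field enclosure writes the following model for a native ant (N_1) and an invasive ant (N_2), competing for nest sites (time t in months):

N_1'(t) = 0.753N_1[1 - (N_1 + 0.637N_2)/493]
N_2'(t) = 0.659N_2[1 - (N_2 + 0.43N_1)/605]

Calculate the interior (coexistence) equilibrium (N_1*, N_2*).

N_1* ≈ 148, N_2* ≈ 541

Setting both brackets to zero gives the nullclines N_1 + 0.637N_2 = 493 and 0.43N_1 + N_2 = 605.
Substituting N_2 = 605 - 0.43N_1 into the first: N_1(1 - 0.637·0.43) = 493 - 0.637·605.
So N_1* = 108/0.726 = 148, and then N_2* = 605 - 0.43·148 = 541.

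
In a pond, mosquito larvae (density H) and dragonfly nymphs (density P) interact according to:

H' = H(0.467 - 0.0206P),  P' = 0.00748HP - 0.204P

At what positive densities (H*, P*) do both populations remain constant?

Set dP/dt = 0 with P > 0: 0.00748H - 0.204 = 0, so H* = 0.204/0.00748 = 27.3.
Set dH/dt = 0 with H > 0: 0.467 - 0.0206P = 0, so P* = 0.467/0.0206 = 22.7.

H* ≈ 27.3, P* ≈ 22.7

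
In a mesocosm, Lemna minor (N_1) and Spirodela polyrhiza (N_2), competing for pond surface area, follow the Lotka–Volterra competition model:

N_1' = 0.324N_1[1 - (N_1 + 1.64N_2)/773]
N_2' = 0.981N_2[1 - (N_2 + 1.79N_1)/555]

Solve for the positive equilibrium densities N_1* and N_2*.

Setting both brackets to zero gives the nullclines N_1 + 1.64N_2 = 773 and 1.79N_1 + N_2 = 555.
Substituting N_2 = 555 - 1.79N_1 into the first: N_1(1 - 1.64·1.79) = 773 - 1.64·555.
So N_1* = -137/-1.94 = 70.9, and then N_2* = 555 - 1.79·70.9 = 428.

N_1* ≈ 70.9, N_2* ≈ 428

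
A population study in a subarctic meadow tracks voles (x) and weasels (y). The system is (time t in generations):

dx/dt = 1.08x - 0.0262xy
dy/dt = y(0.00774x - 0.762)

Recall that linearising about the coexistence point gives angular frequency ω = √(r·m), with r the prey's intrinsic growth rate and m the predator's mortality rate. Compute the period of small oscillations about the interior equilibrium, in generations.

T ≈ 6.93 generations

Here r = 1.08 and m = 0.762, so r·m = 0.823.
ω = √0.823 = 0.907 per generation, hence T = 2π/ω ≈ 6.93 generations.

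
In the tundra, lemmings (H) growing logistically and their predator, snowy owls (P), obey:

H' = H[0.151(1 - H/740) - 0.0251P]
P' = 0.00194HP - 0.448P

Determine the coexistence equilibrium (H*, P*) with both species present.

H* ≈ 231, P* ≈ 4.14

From dP/dt = 0 with P > 0: 0.00194H* = 0.448, so H* = 231.
Substitute into dH/dt = 0: 0.151(1 - 231/740) = 0.0251P*.
The bracket is 0.688, giving P* = 0.104/0.0251 = 4.14.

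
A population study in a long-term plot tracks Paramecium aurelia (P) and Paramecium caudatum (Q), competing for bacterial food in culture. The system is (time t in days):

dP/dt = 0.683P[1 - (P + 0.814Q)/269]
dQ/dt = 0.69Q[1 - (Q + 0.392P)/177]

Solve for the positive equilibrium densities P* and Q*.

P* ≈ 183, Q* ≈ 105

Setting both brackets to zero gives the nullclines P + 0.814Q = 269 and 0.392P + Q = 177.
Substituting Q = 177 - 0.392P into the first: P(1 - 0.814·0.392) = 269 - 0.814·177.
So P* = 125/0.681 = 183, and then Q* = 177 - 0.392·183 = 105.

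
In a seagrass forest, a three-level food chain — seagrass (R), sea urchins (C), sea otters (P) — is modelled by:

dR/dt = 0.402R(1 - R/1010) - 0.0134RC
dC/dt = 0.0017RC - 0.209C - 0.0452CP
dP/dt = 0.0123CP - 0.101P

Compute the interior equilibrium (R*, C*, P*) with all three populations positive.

From dP/dt = 0: 0.0123C* = 0.101, so C* = 8.21.
From dR/dt = 0: 0.402(1 - R*/1010) = 0.0134·8.21, giving R* = 1010·(1 - 0.274) = 734.
From dC/dt = 0: 0.0017·734 - 0.209 = 0.0452P*, so P* = 1.04/0.0452 = 23.

R* ≈ 734, C* ≈ 8.21, P* ≈ 23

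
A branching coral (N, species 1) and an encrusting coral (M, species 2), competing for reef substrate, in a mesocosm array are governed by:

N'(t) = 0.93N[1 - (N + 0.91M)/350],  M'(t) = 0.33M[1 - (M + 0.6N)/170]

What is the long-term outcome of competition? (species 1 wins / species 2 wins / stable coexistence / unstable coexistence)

Compare the nullcline intercepts: K1/α12 = 350/0.91 = 385 > K2 = 170; K2/α21 = 170/0.6 = 283 < K1 = 350.
Since the inequalities point opposite ways, species 1 can invade but species 2 cannot.

species 1 excludes species 2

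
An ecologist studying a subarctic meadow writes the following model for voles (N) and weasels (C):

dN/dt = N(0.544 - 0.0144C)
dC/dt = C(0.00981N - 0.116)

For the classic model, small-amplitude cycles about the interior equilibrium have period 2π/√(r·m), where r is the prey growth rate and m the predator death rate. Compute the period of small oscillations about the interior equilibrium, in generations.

Here r = 0.544 and m = 0.116, so r·m = 0.0631.
ω = √0.0631 = 0.251 per generation, hence T = 2π/ω ≈ 25 generations.

T ≈ 25 generations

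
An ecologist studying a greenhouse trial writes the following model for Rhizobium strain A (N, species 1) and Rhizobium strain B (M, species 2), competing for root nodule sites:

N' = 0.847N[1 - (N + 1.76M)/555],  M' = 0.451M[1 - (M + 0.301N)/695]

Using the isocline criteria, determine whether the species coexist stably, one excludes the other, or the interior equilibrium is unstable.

Compare the nullcline intercepts: K1/α12 = 555/1.76 = 315 < K2 = 695; K2/α21 = 695/0.301 = 2310 > K1 = 555.
Since the inequalities point opposite ways, species 2 can invade but species 1 cannot.

species 2 excludes species 1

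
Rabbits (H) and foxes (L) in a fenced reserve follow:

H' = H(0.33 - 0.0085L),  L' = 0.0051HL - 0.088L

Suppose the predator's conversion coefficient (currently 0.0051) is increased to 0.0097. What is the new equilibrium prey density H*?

At the interior fixed point, setting dL/dt = 0 with L > 0 fixes H* = (predator death rate)/(HL coefficient) — independent of the other coefficients.
With the change, H* = 0.088/0.0097 = 9.07; it falls from 17.3.

H* ≈ 9.07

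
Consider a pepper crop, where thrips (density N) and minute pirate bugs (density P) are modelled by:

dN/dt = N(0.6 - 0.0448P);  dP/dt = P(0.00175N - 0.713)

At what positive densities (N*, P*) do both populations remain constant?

N* ≈ 407, P* ≈ 13.4

Set dP/dt = 0 with P > 0: 0.00175N - 0.713 = 0, so N* = 0.713/0.00175 = 407.
Set dN/dt = 0 with N > 0: 0.6 - 0.0448P = 0, so P* = 0.6/0.0448 = 13.4.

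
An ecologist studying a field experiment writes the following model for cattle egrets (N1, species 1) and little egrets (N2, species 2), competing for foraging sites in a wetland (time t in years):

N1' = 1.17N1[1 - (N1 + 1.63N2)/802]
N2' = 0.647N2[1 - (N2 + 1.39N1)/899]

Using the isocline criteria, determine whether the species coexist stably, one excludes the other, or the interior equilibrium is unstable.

Compare the nullcline intercepts: K1/α12 = 802/1.63 = 492 < K2 = 899; K2/α21 = 899/1.39 = 647 < K1 = 802.
Since both are reversed, neither can invade when rare; the interior point is a saddle.

unstable coexistence (outcome depends on initial conditions)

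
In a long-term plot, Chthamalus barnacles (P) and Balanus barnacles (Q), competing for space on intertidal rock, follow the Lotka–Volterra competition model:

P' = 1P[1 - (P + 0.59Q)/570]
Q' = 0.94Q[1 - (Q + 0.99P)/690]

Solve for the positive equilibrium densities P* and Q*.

Setting both brackets to zero gives the nullclines P + 0.59Q = 570 and 0.99P + Q = 690.
Substituting Q = 690 - 0.99P into the first: P(1 - 0.59·0.99) = 570 - 0.59·690.
So P* = 163/0.416 = 392, and then Q* = 690 - 0.99·392 = 302.

P* ≈ 392, Q* ≈ 302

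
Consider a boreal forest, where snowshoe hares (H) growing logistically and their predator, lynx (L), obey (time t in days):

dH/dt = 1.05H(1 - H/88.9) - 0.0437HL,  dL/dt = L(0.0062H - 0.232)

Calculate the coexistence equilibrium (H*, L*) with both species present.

From dL/dt = 0 with L > 0: 0.0062H* = 0.232, so H* = 37.4.
Substitute into dH/dt = 0: 1.05(1 - 37.4/88.9) = 0.0437L*.
The bracket is 0.579, giving L* = 0.608/0.0437 = 13.9.

H* ≈ 37.4, L* ≈ 13.9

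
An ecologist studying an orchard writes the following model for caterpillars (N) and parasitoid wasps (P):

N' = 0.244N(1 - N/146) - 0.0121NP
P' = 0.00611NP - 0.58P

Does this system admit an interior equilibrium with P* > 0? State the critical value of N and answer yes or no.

The predator equation gives dP/dt > 0 only when N > 0.58/0.00611 = 94.9.
Without the predator, N → K = 146. Since 146 > 94.9, the predator can invade and persist.

Threshold N = 94.9; K > 94.9, so yes, the predator persists.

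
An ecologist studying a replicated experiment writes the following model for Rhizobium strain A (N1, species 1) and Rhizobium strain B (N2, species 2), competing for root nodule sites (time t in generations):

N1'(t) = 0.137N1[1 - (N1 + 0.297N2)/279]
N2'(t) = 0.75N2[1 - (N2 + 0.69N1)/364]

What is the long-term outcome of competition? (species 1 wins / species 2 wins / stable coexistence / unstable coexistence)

Compare the nullcline intercepts: K1/α12 = 279/0.297 = 939 > K2 = 364; K2/α21 = 364/0.69 = 528 > K1 = 279.
Since both inequalities hold, each species can invade when rare, so the interior equilibrium is stable.

stable coexistence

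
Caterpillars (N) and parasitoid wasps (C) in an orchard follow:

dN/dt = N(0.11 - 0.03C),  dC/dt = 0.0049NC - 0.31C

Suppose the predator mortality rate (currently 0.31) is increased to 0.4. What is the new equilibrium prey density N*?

N* ≈ 81.6

At the interior fixed point, setting dC/dt = 0 with C > 0 fixes N* = (predator death rate)/(NC coefficient) — independent of the other coefficients.
With the change, N* = 0.4/0.0049 = 81.6; it rises from 63.3.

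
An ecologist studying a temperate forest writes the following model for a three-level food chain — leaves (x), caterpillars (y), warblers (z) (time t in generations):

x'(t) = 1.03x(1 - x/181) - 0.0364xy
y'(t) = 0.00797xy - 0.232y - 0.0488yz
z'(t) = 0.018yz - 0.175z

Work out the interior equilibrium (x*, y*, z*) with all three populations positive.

From dz/dt = 0: 0.018y* = 0.175, so y* = 9.72.
From dx/dt = 0: 1.03(1 - x*/181) = 0.0364·9.72, giving x* = 181·(1 - 0.344) = 119.
From dy/dt = 0: 0.00797·119 - 0.232 = 0.0488z*, so z* = 0.715/0.0488 = 14.7.

x* ≈ 119, y* ≈ 9.72, z* ≈ 14.7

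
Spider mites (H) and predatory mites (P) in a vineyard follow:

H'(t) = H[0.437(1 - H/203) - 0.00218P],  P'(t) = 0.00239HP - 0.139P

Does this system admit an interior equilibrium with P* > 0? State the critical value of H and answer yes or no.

Threshold H = 58.2; K > 58.2, so yes, the predator persists.

The predator equation gives dP/dt > 0 only when H > 0.139/0.00239 = 58.2.
Without the predator, H → K = 203. Since 203 > 58.2, the predator can invade and persist.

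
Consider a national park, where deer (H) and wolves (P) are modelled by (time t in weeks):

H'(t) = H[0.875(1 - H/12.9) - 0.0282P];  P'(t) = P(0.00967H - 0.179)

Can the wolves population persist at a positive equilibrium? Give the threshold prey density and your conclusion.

Threshold H = 18.5; K < 18.5, so no, the predator goes extinct.

The predator equation gives dP/dt > 0 only when H > 0.179/0.00967 = 18.5.
Without the predator, H → K = 12.9. Since 12.9 < 18.5, the predator cannot invade.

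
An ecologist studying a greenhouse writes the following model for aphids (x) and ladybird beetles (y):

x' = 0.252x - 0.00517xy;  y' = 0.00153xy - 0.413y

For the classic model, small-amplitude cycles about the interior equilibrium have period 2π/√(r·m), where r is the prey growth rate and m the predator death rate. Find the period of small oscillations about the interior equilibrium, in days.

Here r = 0.252 and m = 0.413, so r·m = 0.104.
ω = √0.104 = 0.323 per day, hence T = 2π/ω ≈ 19.5 days.

T ≈ 19.5 days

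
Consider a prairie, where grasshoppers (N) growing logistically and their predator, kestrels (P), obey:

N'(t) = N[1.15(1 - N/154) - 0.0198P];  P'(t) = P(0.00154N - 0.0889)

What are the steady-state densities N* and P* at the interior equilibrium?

N* ≈ 57.7, P* ≈ 36.3

From dP/dt = 0 with P > 0: 0.00154N* = 0.0889, so N* = 57.7.
Substitute into dN/dt = 0: 1.15(1 - 57.7/154) = 0.0198P*.
The bracket is 0.625, giving P* = 0.719/0.0198 = 36.3.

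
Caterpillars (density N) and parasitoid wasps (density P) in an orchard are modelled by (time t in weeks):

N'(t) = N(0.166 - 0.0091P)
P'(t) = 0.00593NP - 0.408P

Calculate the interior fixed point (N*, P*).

N* ≈ 68.8, P* ≈ 18.2

Set dP/dt = 0 with P > 0: 0.00593N - 0.408 = 0, so N* = 0.408/0.00593 = 68.8.
Set dN/dt = 0 with N > 0: 0.166 - 0.0091P = 0, so P* = 0.166/0.0091 = 18.2.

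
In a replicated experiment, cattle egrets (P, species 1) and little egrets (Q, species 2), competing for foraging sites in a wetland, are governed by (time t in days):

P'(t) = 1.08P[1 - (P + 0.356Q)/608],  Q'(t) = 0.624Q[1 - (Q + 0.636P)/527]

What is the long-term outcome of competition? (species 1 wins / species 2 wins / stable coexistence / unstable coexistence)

Compare the nullcline intercepts: K1/α12 = 608/0.356 = 1710 > K2 = 527; K2/α21 = 527/0.636 = 829 > K1 = 608.
Since both inequalities hold, each species can invade when rare, so the interior equilibrium is stable.

stable coexistence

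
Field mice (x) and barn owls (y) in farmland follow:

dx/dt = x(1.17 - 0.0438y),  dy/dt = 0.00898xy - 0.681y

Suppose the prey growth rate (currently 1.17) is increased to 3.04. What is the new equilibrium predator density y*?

At the interior fixed point, setting dx/dt = 0 with x > 0 fixes y* = (prey growth rate)/(xy coefficient) — independent of the other coefficients.
With the change, y* = 3.04/0.0438 = 69.4; it rises from 26.7.

y* ≈ 69.4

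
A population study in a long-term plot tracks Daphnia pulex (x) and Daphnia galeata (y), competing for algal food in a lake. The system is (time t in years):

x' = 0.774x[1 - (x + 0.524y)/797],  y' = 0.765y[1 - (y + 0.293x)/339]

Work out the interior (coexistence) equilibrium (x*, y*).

x* ≈ 732, y* ≈ 125

Setting both brackets to zero gives the nullclines x + 0.524y = 797 and 0.293x + y = 339.
Substituting y = 339 - 0.293x into the first: x(1 - 0.524·0.293) = 797 - 0.524·339.
So x* = 619/0.846 = 732, and then y* = 339 - 0.293·732 = 125.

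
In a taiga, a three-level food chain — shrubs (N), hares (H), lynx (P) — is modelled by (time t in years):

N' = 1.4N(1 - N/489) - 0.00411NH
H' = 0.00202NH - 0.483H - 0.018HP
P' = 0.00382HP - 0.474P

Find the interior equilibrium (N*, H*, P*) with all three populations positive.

From dP/dt = 0: 0.00382H* = 0.474, so H* = 124.
From dN/dt = 0: 1.4(1 - N*/489) = 0.00411·124, giving N* = 489·(1 - 0.364) = 311.
From dH/dt = 0: 0.00202·311 - 0.483 = 0.018P*, so P* = 0.145/0.018 = 8.05.

N* ≈ 311, H* ≈ 124, P* ≈ 8.05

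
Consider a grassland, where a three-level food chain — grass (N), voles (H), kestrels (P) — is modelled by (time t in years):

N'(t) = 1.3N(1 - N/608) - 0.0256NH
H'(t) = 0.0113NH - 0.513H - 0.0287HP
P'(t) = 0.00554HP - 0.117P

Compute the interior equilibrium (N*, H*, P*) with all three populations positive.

From dP/dt = 0: 0.00554H* = 0.117, so H* = 21.1.
From dN/dt = 0: 1.3(1 - N*/608) = 0.0256·21.1, giving N* = 608·(1 - 0.416) = 355.
From dH/dt = 0: 0.0113·355 - 0.513 = 0.0287P*, so P* = 3.5/0.0287 = 122.

N* ≈ 355, H* ≈ 21.1, P* ≈ 122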